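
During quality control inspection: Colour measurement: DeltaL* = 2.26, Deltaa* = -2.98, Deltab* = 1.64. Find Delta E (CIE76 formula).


Formula: Delta E = sqrt(dL*^2 + da*^2 + db*^2)
Step 1: dL*^2 = 2.26^2 = 5.1076
Step 2: da*^2 = (-2.98)^2 = 8.8804
Step 3: db*^2 = 1.64^2 = 2.6896
Step 4: Sum = 5.1076 + 8.8804 + 2.6896 = 16.6776
Step 5: Delta E = sqrt(16.6776) = 4.08

4.08 Delta E


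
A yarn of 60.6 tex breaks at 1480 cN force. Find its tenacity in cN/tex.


Formula: Tenacity = Breaking force / Linear density
Tenacity = 1480 cN / 60.6 tex
Tenacity = 24.42 cN/tex

24.42 cN/tex


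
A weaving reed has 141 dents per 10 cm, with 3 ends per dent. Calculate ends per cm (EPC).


Formula: EPC = (dents per 10 cm * ends per dent) / 10
Step 1: Total ends per 10 cm = 141 * 3 = 423
Step 2: EPC = 423 / 10 = 42.3 ends/cm

42.3 ends/cm


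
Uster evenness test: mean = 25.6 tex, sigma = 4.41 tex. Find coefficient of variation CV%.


Formula: CV% = (standard deviation / mean) * 100
Step 1: Ratio = 4.41 / 25.6 = 0.172266
Step 2: CV% = 0.172266 * 100 = 17.2266% ≈ 17.2%

17.2%


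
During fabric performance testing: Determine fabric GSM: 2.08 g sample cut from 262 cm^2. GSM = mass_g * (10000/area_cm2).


Formula: GSM = mass_g / area_m2
Step 1: Convert area: 262 cm^2 = 262 / 10000 = 0.0262 m^2
Step 2: GSM = 2.08 g / 0.0262 m^2 = 79.4 g/m^2

79.4 g/m^2


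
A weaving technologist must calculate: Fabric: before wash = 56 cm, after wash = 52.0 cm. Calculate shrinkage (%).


Formula: Shrinkage% = ((L_before - L_after) / L_before) * 100
Step 1: Shrinkage = 56 - 52.0 = 4.0 cm
Step 2: Shrinkage% = (4.0 / 56) * 100
Step 3: Shrinkage% = 0.071429 * 100 = 7.1429% ≈ 7.1%

7.1%


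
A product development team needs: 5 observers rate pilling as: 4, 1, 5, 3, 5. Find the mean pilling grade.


Formula: Mean = sum / count
Sum = 4 + 1 + 5 + 3 + 5 = 18
Mean = 18 / 5 = 3.6

3.6


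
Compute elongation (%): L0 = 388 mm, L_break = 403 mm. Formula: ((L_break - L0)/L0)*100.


Formula: Elongation (%) = ((L_break - L0) / L0) * 100
Step 1: Extension = 403 - 388 = 15 mm
Step 2: Elongation = (15 / 388) * 100
Step 3: Elongation = 0.03866 * 100 = 3.866% ≈ 3.9%

3.9%


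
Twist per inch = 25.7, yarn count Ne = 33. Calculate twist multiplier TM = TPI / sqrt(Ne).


Formula: TM = TPI / sqrt(Ne)
Step 1: sqrt(Ne) = sqrt(33) = 5.7446
Step 2: TM = 25.7 / 5.7446 = 4.47

4.47 TM


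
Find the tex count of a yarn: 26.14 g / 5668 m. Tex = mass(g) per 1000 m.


Formula: Tex = (mass_g / length_m) * 1000
Substituting: Tex = (26.14 / 5668) * 1000
Intermediate: 26.14 / 5668 = 0.00461186 g/m
Tex = 0.00461186 * 1000 = 4.61 tex

4.61 tex


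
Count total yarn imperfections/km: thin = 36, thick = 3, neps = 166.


Formula: Total = thin places + thick places + neps
Total = 36 + 3 + 166
Total = 205 imperfections/km

205 imperfections/km


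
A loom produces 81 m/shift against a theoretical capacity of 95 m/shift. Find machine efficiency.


Formula: Efficiency% = (Actual output / Theoretical output) * 100
Efficiency% = (81 / 95) * 100
Efficiency% = 0.852632 * 100 = 85.2632% ≈ 85.3%

85.3%


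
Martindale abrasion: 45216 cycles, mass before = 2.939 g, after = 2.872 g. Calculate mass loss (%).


Formula: Mass loss% = ((m_before - m_after) / m_before) * 100
Step 1: Mass loss = 2.939 - 2.872 = 0.067 g
Step 2: Ratio = 0.067 / 2.939 = 0.0227969
Step 3: Mass loss% = 0.0227969 * 100 = 2.27969% ≈ 2.28%

2.28%


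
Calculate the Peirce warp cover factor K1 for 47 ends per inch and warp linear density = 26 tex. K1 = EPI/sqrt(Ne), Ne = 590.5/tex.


Formula: K1 = EPI / sqrt(Ne), with Ne = 590.5 / tex_warp
Step 1: Ne = 590.5 / 26 = 22.712
Step 2: sqrt(Ne) = sqrt(22.712) = 4.7657
Step 3: K1 = 47 / 4.7657 = 9.9

9.9


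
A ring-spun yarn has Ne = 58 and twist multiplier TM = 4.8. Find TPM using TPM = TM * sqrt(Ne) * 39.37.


Formula: TPM = TM * sqrt(Ne) * 39.37
Step 1: sqrt(Ne) = sqrt(58) = 7.6158
Step 2: TM * sqrt(Ne) = 4.8 * 7.6158 = 36.5558
Step 3: TPM = 36.5558 * 39.37 = 1439 twists/m

1439 twists/m


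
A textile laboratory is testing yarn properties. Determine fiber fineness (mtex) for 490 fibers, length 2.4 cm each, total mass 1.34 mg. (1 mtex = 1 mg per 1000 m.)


Formula: fineness (mtex) = mass (mg) / total length (km) = (mass_mg / total_length_m) * 1000
Step 1: Convert fiber length: 2.4 cm = 0.024 m
Step 2: Total fiber length = 490 * 0.024 = 11.76 m
Step 3: Linear density = 1.34 mg / 11.76 m = 0.1139 mg/m
Step 4: fineness = 0.1139 * 1000 = 113.9 mtex

113.9 mtex


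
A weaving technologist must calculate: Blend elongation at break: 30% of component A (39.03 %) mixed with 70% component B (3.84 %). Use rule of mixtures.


Formula: Blend property = (fraction_A * property_A) + (fraction_B * property_B)
Step 1: Contribution A = 30/100 * 39.03 % = 11.709 %
Step 2: Contribution B = 70/100 * 3.84 % = 2.688 %
Step 3: Blend elongation at break = 11.709 + 2.688 = 14.397 %

14.397 %


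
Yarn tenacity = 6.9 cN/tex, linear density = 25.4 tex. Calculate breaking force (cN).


Formula: Breaking force = Tenacity * Linear density
F = 6.9 cN/tex * 25.4 tex
F = 175.26 cN

175.26 cN


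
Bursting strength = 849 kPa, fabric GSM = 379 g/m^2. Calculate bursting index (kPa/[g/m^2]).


Formula: Bursting Index = Bursting Strength / Fabric GSM
BI = 849 kPa / 379 g/m^2
BI = 2.240 kPa/(g/m^2)

2.240 kPa/(g/m^2)


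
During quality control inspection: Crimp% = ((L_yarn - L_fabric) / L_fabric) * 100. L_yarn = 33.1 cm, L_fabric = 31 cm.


Formula: Crimp% = ((L_yarn - L_fabric) / L_fabric) * 100
Step 1: Extension = 33.1 - 31 = 2.1 cm
Step 2: Crimp% = (2.1 / 31) * 100
Step 3: Crimp% = 0.067742 * 100 = 6.7742% ≈ 6.8%

6.8%


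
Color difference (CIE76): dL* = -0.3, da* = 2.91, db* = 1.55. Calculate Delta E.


Formula: Delta E = sqrt(dL*^2 + da*^2 + db*^2)
Step 1: dL*^2 = (-0.3)^2 = 0.09
Step 2: da*^2 = 2.91^2 = 8.4681
Step 3: db*^2 = 1.55^2 = 2.4025
Step 4: Sum = 0.09 + 8.4681 + 2.4025 = 10.9606
Step 5: Delta E = sqrt(10.9606) = 3.31

3.31 Delta E


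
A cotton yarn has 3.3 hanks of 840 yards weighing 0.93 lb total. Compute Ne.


Formula: Ne = hanks / mass_lb
Substituting: Ne = 3.3 / 0.93
Ne = 3.5

3.5 Ne


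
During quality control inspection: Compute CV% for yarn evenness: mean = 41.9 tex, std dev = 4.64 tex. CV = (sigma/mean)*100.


Formula: CV% = (standard deviation / mean) * 100
Step 1: Ratio = 4.64 / 41.9 = 0.11074
Step 2: CV% = 0.11074 * 100 = 11.074% ≈ 11.1%

11.1%


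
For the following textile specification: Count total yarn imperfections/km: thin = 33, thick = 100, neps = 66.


Formula: Total = thin places + thick places + neps
Total = 33 + 100 + 66
Total = 199 imperfections/km

199 imperfections/km


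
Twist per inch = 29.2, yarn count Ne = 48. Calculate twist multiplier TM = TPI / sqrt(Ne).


Formula: TM = TPI / sqrt(Ne)
Step 1: sqrt(Ne) = sqrt(48) = 6.9282
Step 2: TM = 29.2 / 6.9282 = 4.21

4.21 TM


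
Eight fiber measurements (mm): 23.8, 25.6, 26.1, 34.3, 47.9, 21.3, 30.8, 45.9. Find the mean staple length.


Formula: Mean = sum of lengths / count
Sum = 23.8 + 25.6 + 26.1 + 34.3 + 47.9 + 21.3 + 30.8 + 45.9
Sum = 255.7 mm
Mean = 255.7 / 8 = 31.96 mm

31.96 mm


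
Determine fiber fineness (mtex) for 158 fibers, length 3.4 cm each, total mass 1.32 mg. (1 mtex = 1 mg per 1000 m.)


Formula: fineness (mtex) = mass (mg) / total length (km) = (mass_mg / total_length_m) * 1000
Step 1: Convert fiber length: 3.4 cm = 0.034 m
Step 2: Total fiber length = 158 * 0.034 = 5.372 m
Step 3: Linear density = 1.32 mg / 5.372 m = 0.2457 mg/m
Step 4: fineness = 0.2457 * 1000 = 245.7 mtex

245.7 mtex


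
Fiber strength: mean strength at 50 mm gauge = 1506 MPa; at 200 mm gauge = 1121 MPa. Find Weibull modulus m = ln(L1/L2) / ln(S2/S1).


Formula: m = ln(L1/L2) / ln(S2/S1)
Step 1: ln(L1/L2) = ln(50/200) = -1.38629
Step 2: S2/S1 = 1121/1506 = 0.74436
Step 3: ln(S2/S1) = ln(0.74436) = -0.29523
Step 4: m = -1.38629 / -0.29523 = 4.70

4.70 (Weibull m)


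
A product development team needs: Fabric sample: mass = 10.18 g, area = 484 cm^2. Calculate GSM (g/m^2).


Formula: GSM = mass_g / area_m2
Step 1: Convert area: 484 cm^2 = 484 / 10000 = 0.0484 m^2
Step 2: GSM = 10.18 g / 0.0484 m^2 = 210.3 g/m^2

210.3 g/m^2


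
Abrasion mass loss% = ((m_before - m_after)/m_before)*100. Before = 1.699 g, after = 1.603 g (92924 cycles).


Formula: Mass loss% = ((m_before - m_after) / m_before) * 100
Step 1: Mass loss = 1.699 - 1.603 = 0.096 g
Step 2: Ratio = 0.096 / 1.699 = 0.0565038
Step 3: Mass loss% = 0.0565038 * 100 = 5.65038% ≈ 5.65%

5.65%


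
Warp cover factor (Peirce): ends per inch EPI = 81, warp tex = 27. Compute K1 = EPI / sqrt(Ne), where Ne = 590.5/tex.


Formula: K1 = EPI / sqrt(Ne), with Ne = 590.5 / tex_warp
Step 1: Ne = 590.5 / 27 = 21.87
Step 2: sqrt(Ne) = sqrt(21.87) = 4.6765
Step 3: K1 = 81 / 4.6765 = 17.3

17.3


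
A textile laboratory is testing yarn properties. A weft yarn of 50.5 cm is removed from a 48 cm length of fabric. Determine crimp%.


Formula: Crimp% = ((L_yarn - L_fabric) / L_fabric) * 100
Step 1: Extension = 50.5 - 48 = 2.5 cm
Step 2: Crimp% = (2.5 / 48) * 100
Step 3: Crimp% = 0.052083 * 100 = 5.2083% ≈ 5.2%

5.2%


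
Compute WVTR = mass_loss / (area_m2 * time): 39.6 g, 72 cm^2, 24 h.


Formula: WVTR = mass_loss / (area * time)
Step 1: Convert area: 72 cm^2 = 0.0072 m^2
Step 2: WVTR = 39.6 g / (0.0072 m^2 * 24 h)
Step 3: WVTR = 39.6 / 0.1728 = 229.2 g/m^2/h

229.2 g/m^2/h


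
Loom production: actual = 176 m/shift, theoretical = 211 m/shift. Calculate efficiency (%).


Formula: Efficiency% = (Actual output / Theoretical output) * 100
Efficiency% = (176 / 211) * 100
Efficiency% = 0.834123 * 100 = 83.4123% ≈ 83.4%

83.4%


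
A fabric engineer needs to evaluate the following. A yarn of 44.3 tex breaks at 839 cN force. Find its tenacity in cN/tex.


Formula: Tenacity = Breaking force / Linear density
Tenacity = 839 cN / 44.3 tex
Tenacity = 18.94 cN/tex

18.94 cN/tex


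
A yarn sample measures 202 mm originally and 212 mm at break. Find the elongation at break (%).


Formula: Elongation (%) = ((L_break - L0) / L0) * 100
Step 1: Extension = 212 - 202 = 10 mm
Step 2: Elongation = (10 / 202) * 100
Step 3: Elongation = 0.049505 * 100 = 4.9505% ≈ 5.0%

5.0%


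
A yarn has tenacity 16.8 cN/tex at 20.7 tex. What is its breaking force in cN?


Formula: Breaking force = Tenacity * Linear density
F = 16.8 cN/tex * 20.7 tex
F = 347.76 cN

347.76 cN


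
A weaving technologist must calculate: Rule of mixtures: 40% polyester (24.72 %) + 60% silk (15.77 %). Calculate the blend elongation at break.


Formula: Blend property = (fraction_A * property_A) + (fraction_B * property_B)
Step 1: Contribution A = 40/100 * 24.72 % = 9.888 %
Step 2: Contribution B = 60/100 * 15.77 % = 9.462 %
Step 3: Blend elongation at break = 9.888 + 9.462 = 19.35 %

19.35 %


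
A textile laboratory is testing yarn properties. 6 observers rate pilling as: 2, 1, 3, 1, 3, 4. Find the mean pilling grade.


Formula: Mean = sum / count
Sum = 2 + 1 + 3 + 1 + 3 + 4 = 14
Mean = 14 / 6 = 2.3

2.3


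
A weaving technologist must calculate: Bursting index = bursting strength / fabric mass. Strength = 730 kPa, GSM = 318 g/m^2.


Formula: Bursting Index = Bursting Strength / Fabric GSM
BI = 730 kPa / 318 g/m^2
BI = 2.296 kPa/(g/m^2)

2.296 kPa/(g/m^2)


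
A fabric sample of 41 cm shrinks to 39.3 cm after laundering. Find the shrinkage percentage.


Formula: Shrinkage% = ((L_before - L_after) / L_before) * 100
Step 1: Shrinkage = 41 - 39.3 = 1.7 cm
Step 2: Shrinkage% = (1.7 / 41) * 100
Step 3: Shrinkage% = 0.041463 * 100 = 4.1463% ≈ 4.1%

4.1%


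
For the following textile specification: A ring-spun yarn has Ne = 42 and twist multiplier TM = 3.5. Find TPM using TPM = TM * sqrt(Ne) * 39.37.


Formula: TPM = TM * sqrt(Ne) * 39.37
Step 1: sqrt(Ne) = sqrt(42) = 6.4807
Step 2: TM * sqrt(Ne) = 3.5 * 6.4807 = 22.6825
Step 3: TPM = 22.6825 * 39.37 = 893 twists/m

893 twists/m


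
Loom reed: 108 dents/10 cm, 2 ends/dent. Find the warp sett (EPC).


Formula: EPC = (dents per 10 cm * ends per dent) / 10
Step 1: Total ends per 10 cm = 108 * 2 = 216
Step 2: EPC = 216 / 10 = 21.6 ends/cm

21.6 ends/cm


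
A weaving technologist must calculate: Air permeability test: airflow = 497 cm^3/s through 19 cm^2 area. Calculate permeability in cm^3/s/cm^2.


Formula: Air Permeability = Airflow / Test Area
AP = 497 cm^3/s / 19 cm^2
AP = 26.2 cm^3/s/cm^2

26.2 cm^3/s/cm^2


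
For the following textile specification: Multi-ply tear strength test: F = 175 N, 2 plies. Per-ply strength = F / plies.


Formula: Per-ply strength = Total force / Number of plies
Per-ply = 175 N / 2
Per-ply = 87.5 N

87.5 N


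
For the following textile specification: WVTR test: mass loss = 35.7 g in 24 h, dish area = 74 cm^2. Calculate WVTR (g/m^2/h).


Formula: WVTR = mass_loss / (area * time)
Step 1: Convert area: 74 cm^2 = 0.0074 m^2
Step 2: WVTR = 35.7 g / (0.0074 m^2 * 24 h)
Step 3: WVTR = 35.7 / 0.1776 = 201.0 g/m^2/h

201.0 g/m^2/h


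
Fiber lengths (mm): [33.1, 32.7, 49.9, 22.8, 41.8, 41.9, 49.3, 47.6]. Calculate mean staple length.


Formula: Mean = sum of lengths / count
Sum = 33.1 + 32.7 + 49.9 + 22.8 + 41.8 + 41.9 + 49.3 + 47.6
Sum = 319.1 mm
Mean = 319.1 / 8 = 39.89 mm

39.89 mm


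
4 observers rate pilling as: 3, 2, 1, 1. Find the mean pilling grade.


Formula: Mean = sum / count
Sum = 3 + 2 + 1 + 1 = 7
Mean = 7 / 4 = 1.8

1.8


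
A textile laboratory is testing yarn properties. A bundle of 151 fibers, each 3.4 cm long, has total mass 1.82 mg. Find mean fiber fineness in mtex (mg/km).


Formula: fineness (mtex) = mass (mg) / total length (km) = (mass_mg / total_length_m) * 1000
Step 1: Convert fiber length: 3.4 cm = 0.034 m
Step 2: Total fiber length = 151 * 0.034 = 5.134 m
Step 3: Linear density = 1.82 mg / 5.134 m = 0.3545 mg/m
Step 4: fineness = 0.3545 * 1000 = 354.5 mtex

354.5 mtex


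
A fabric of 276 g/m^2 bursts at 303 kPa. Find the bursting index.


Formula: Bursting Index = Bursting Strength / Fabric GSM
BI = 303 kPa / 276 g/m^2
BI = 1.098 kPa/(g/m^2)

1.098 kPa/(g/m^2)


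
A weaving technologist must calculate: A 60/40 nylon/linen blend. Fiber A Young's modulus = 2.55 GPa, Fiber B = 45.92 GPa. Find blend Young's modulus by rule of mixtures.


Formula: Blend property = (fraction_A * property_A) + (fraction_B * property_B)
Step 1: Contribution A = 60/100 * 2.55 GPa = 1.53 GPa
Step 2: Contribution B = 40/100 * 45.92 GPa = 18.368 GPa
Step 3: Blend Young's modulus = 1.53 + 18.368 = 19.898 GPa

19.898 GPa


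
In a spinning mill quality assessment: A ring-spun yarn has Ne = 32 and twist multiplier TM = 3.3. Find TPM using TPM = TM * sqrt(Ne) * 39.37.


Formula: TPM = TM * sqrt(Ne) * 39.37
Step 1: sqrt(Ne) = sqrt(32) = 5.6569
Step 2: TM * sqrt(Ne) = 3.3 * 5.6569 = 18.6678
Step 3: TPM = 18.6678 * 39.37 = 735 twists/m

735 twists/m


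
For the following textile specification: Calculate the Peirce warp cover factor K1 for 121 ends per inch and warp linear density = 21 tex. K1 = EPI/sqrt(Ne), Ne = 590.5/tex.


Formula: K1 = EPI / sqrt(Ne), with Ne = 590.5 / tex_warp
Step 1: Ne = 590.5 / 21 = 28.119
Step 2: sqrt(Ne) = sqrt(28.119) = 5.3027
Step 3: K1 = 121 / 5.3027 = 22.8

22.8


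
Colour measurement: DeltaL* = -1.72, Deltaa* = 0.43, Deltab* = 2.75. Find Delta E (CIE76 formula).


Formula: Delta E = sqrt(dL*^2 + da*^2 + db*^2)
Step 1: dL*^2 = (-1.72)^2 = 2.9584
Step 2: da*^2 = 0.43^2 = 0.1849
Step 3: db*^2 = 2.75^2 = 7.5625
Step 4: Sum = 2.9584 + 0.1849 + 7.5625 = 10.7058
Step 5: Delta E = sqrt(10.7058) = 3.27

3.27 Delta E


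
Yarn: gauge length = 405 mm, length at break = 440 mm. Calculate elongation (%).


Formula: Elongation (%) = ((L_break - L0) / L0) * 100
Step 1: Extension = 440 - 405 = 35 mm
Step 2: Elongation = (35 / 405) * 100
Step 3: Elongation = 0.08642 * 100 = 8.642% ≈ 8.6%

8.6%


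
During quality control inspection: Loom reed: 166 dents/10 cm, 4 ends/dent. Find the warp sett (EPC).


Formula: EPC = (dents per 10 cm * ends per dent) / 10
Step 1: Total ends per 10 cm = 166 * 4 = 664
Step 2: EPC = 664 / 10 = 66.4 ends/cm

66.4 ends/cm


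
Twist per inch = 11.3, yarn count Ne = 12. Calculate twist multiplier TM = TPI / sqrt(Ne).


Formula: TM = TPI / sqrt(Ne)
Step 1: sqrt(Ne) = sqrt(12) = 3.4641
Step 2: TM = 11.3 / 3.4641 = 3.26

3.26 TM


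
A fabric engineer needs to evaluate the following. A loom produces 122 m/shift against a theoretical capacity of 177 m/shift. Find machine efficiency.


Formula: Efficiency% = (Actual output / Theoretical output) * 100
Efficiency% = (122 / 177) * 100
Efficiency% = 0.689266 * 100 = 68.9266% ≈ 68.9%

68.9%


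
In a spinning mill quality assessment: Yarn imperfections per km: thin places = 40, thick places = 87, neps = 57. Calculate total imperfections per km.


Formula: Total = thin places + thick places + neps
Total = 40 + 87 + 57
Total = 184 imperfections/km

184 imperfections/km


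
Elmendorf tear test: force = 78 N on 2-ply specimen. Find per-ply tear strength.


Formula: Per-ply strength = Total force / Number of plies
Per-ply = 78 N / 2
Per-ply = 39 N

39 N


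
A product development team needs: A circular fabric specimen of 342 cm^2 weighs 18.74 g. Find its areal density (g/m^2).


Formula: GSM = mass_g / area_m2
Step 1: Convert area: 342 cm^2 = 342 / 10000 = 0.0342 m^2
Step 2: GSM = 18.74 g / 0.0342 m^2 = 548.0 g/m^2

548.0 g/m^2


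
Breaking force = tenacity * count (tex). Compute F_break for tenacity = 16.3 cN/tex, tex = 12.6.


Formula: Breaking force = Tenacity * Linear density
F = 16.3 cN/tex * 12.6 tex
F = 205.38 cN

205.38 cN


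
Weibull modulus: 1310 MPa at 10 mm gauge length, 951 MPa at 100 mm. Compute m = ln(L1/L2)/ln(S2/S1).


Formula: m = ln(L1/L2) / ln(S2/S1)
Step 1: ln(L1/L2) = ln(10/100) = -2.30259
Step 2: S2/S1 = 951/1310 = 0.72595
Step 3: ln(S2/S1) = ln(0.72595) = -0.32027
Step 4: m = -2.30259 / -0.32027 = 7.19

7.19 (Weibull m)


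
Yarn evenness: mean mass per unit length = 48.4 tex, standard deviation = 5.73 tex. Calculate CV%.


Formula: CV% = (standard deviation / mean) * 100
Step 1: Ratio = 5.73 / 48.4 = 0.118388
Step 2: CV% = 0.118388 * 100 = 11.8388% ≈ 11.8%

11.8%


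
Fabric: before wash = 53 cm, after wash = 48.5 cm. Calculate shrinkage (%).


Formula: Shrinkage% = ((L_before - L_after) / L_before) * 100
Step 1: Shrinkage = 53 - 48.5 = 4.5 cm
Step 2: Shrinkage% = (4.5 / 53) * 100
Step 3: Shrinkage% = 0.084906 * 100 = 8.4906% ≈ 8.5%

8.5%


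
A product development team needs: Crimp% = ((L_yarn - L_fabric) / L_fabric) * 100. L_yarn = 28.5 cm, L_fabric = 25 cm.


Formula: Crimp% = ((L_yarn - L_fabric) / L_fabric) * 100
Step 1: Extension = 28.5 - 25 = 3.5 cm
Step 2: Crimp% = (3.5 / 25) * 100
Step 3: Crimp% = 0.14 * 100 = 14.0%

14.0%


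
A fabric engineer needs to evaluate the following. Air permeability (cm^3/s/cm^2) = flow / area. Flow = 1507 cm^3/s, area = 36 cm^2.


Formula: Air Permeability = Airflow / Test Area
AP = 1507 cm^3/s / 36 cm^2
AP = 41.9 cm^3/s/cm^2

41.9 cm^3/s/cm^2


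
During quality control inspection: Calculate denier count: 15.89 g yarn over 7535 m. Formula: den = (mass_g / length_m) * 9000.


Formula: den = (mass_g / length_m) * 9000
Substituting: den = (15.89 / 7535) * 9000
Intermediate: 15.89 / 7535 = 0.00210883 g/m
den = 0.00210883 * 9000 = 19.0 denier

19.0 denier


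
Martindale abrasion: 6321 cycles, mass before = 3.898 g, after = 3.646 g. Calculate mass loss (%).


Formula: Mass loss% = ((m_before - m_after) / m_before) * 100
Step 1: Mass loss = 3.898 - 3.646 = 0.252 g
Step 2: Ratio = 0.252 / 3.898 = 0.0646485
Step 3: Mass loss% = 0.0646485 * 100 = 6.46485% ≈ 6.46%

6.46%


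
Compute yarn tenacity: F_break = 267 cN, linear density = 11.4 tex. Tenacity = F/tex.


Formula: Tenacity = Breaking force / Linear density
Tenacity = 267 cN / 11.4 tex
Tenacity = 23.42 cN/tex

23.42 cN/tex


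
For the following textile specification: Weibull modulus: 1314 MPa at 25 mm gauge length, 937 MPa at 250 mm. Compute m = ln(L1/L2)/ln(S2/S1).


Formula: m = ln(L1/L2) / ln(S2/S1)
Step 1: ln(L1/L2) = ln(25/250) = -2.30259
Step 2: S2/S1 = 937/1314 = 0.71309
Step 3: ln(S2/S1) = ln(0.71309) = -0.33815
Step 4: m = -2.30259 / -0.33815 = 6.81

6.81 (Weibull m)


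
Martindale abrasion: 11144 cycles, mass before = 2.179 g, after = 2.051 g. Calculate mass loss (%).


Formula: Mass loss% = ((m_before - m_after) / m_before) * 100
Step 1: Mass loss = 2.179 - 2.051 = 0.128 g
Step 2: Ratio = 0.128 / 2.179 = 0.0587425
Step 3: Mass loss% = 0.0587425 * 100 = 5.87425% ≈ 5.87%

5.87%


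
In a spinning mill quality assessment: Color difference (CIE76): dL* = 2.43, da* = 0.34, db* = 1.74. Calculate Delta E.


Formula: Delta E = sqrt(dL*^2 + da*^2 + db*^2)
Step 1: dL*^2 = 2.43^2 = 5.9049
Step 2: da*^2 = 0.34^2 = 0.1156
Step 3: db*^2 = 1.74^2 = 3.0276
Step 4: Sum = 5.9049 + 0.1156 + 3.0276 = 9.0481
Step 5: Delta E = sqrt(9.0481) = 3.01

3.01 Delta E


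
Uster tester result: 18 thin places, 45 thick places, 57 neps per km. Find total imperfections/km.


Formula: Total = thin places + thick places + neps
Total = 18 + 45 + 57
Total = 120 imperfections/km

120 imperfections/km


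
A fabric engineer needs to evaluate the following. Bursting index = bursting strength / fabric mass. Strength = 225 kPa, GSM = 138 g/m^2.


Formula: Bursting Index = Bursting Strength / Fabric GSM
BI = 225 kPa / 138 g/m^2
BI = 1.630 kPa/(g/m^2)

1.630 kPa/(g/m^2)


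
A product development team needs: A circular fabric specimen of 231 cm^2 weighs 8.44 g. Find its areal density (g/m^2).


Formula: GSM = mass_g / area_m2
Step 1: Convert area: 231 cm^2 = 231 / 10000 = 0.0231 m^2
Step 2: GSM = 8.44 g / 0.0231 m^2 = 365.4 g/m^2

365.4 g/m^2


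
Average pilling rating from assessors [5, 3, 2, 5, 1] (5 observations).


Formula: Mean = sum / count
Sum = 5 + 3 + 2 + 5 + 1 = 16
Mean = 16 / 5 = 3.2

3.2


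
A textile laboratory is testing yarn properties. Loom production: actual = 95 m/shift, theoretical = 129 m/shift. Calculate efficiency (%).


Formula: Efficiency% = (Actual output / Theoretical output) * 100
Efficiency% = (95 / 129) * 100
Efficiency% = 0.736434 * 100 = 73.6434% ≈ 73.6%

73.6%


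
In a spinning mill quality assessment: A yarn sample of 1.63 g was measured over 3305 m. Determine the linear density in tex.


Formula: Tex = (mass_g / length_m) * 1000
Substituting: Tex = (1.63 / 3305) * 1000
Intermediate: 1.63 / 3305 = 0.00049319 g/m
Tex = 0.00049319 * 1000 = 0.49 tex

0.49 tex


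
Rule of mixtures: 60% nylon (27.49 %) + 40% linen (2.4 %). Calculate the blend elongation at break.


Formula: Blend property = (fraction_A * property_A) + (fraction_B * property_B)
Step 1: Contribution A = 60/100 * 27.49 % = 16.494 %
Step 2: Contribution B = 40/100 * 2.4 % = 0.96 %
Step 3: Blend elongation at break = 16.494 + 0.96 = 17.454 %

17.454 %


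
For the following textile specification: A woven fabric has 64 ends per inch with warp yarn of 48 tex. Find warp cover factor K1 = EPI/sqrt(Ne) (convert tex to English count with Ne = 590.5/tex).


Formula: K1 = EPI / sqrt(Ne), with Ne = 590.5 / tex_warp
Step 1: Ne = 590.5 / 48 = 12.302
Step 2: sqrt(Ne) = sqrt(12.302) = 3.5074
Step 3: K1 = 64 / 3.5074 = 18.2

18.2


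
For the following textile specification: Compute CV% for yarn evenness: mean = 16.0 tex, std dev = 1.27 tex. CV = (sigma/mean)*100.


Formula: CV% = (standard deviation / mean) * 100
Step 1: Ratio = 1.27 / 16.0 = 0.079375
Step 2: CV% = 0.079375 * 100 = 7.9375% ≈ 7.9%

7.9%


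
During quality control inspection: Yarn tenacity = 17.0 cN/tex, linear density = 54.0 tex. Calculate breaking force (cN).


Formula: Breaking force = Tenacity * Linear density
F = 17.0 cN/tex * 54.0 tex
F = 918.00 cN

918.00 cN


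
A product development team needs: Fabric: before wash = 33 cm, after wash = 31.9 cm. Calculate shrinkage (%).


Formula: Shrinkage% = ((L_before - L_after) / L_before) * 100
Step 1: Shrinkage = 33 - 31.9 = 1.1 cm
Step 2: Shrinkage% = (1.1 / 33) * 100
Step 3: Shrinkage% = 0.033333 * 100 = 3.3333% ≈ 3.3%

3.3%


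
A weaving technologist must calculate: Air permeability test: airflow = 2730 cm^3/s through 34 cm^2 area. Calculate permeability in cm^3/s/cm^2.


Formula: Air Permeability = Airflow / Test Area
AP = 2730 cm^3/s / 34 cm^2
AP = 80.3 cm^3/s/cm^2

80.3 cm^3/s/cm^2


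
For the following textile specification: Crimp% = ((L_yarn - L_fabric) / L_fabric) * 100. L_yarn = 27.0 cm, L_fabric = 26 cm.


Formula: Crimp% = ((L_yarn - L_fabric) / L_fabric) * 100
Step 1: Extension = 27.0 - 26 = 1.0 cm
Step 2: Crimp% = (1.0 / 26) * 100
Step 3: Crimp% = 0.038462 * 100 = 3.8462% ≈ 3.8%

3.8%


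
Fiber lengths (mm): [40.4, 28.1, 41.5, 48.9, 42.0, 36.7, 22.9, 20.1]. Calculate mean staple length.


Formula: Mean = sum of lengths / count
Sum = 40.4 + 28.1 + 41.5 + 48.9 + 42.0 + 36.7 + 22.9 + 20.1
Sum = 280.6 mm
Mean = 280.6 / 8 = 35.08 mm

35.08 mm


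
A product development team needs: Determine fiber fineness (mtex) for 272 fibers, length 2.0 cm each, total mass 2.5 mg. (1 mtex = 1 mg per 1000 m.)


Formula: fineness (mtex) = mass (mg) / total length (km) = (mass_mg / total_length_m) * 1000
Step 1: Convert fiber length: 2.0 cm = 0.02 m
Step 2: Total fiber length = 272 * 0.02 = 5.44 m
Step 3: Linear density = 2.5 mg / 5.44 m = 0.4596 mg/m
Step 4: fineness = 0.4596 * 1000 = 459.6 mtex

459.6 mtex


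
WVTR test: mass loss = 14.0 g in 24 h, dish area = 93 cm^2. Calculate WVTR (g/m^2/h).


Formula: WVTR = mass_loss / (area * time)
Step 1: Convert area: 93 cm^2 = 0.0093 m^2
Step 2: WVTR = 14.0 g / (0.0093 m^2 * 24 h)
Step 3: WVTR = 14.0 / 0.2232 = 62.7 g/m^2/h

62.7 g/m^2/h


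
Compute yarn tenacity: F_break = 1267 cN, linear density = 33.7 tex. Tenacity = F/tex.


Formula: Tenacity = Breaking force / Linear density
Tenacity = 1267 cN / 33.7 tex
Tenacity = 37.60 cN/tex

37.60 cN/tex


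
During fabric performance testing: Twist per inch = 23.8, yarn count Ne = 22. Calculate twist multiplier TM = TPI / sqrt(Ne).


Formula: TM = TPI / sqrt(Ne)
Step 1: sqrt(Ne) = sqrt(22) = 4.6904
Step 2: TM = 23.8 / 4.6904 = 5.07

5.07 TM


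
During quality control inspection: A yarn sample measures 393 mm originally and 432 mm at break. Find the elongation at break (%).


Formula: Elongation (%) = ((L_break - L0) / L0) * 100
Step 1: Extension = 432 - 393 = 39 mm
Step 2: Elongation = (39 / 393) * 100
Step 3: Elongation = 0.099237 * 100 = 9.9237% ≈ 9.9%

9.9%


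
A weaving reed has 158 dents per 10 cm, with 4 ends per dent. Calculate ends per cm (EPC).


Formula: EPC = (dents per 10 cm * ends per dent) / 10
Step 1: Total ends per 10 cm = 158 * 4 = 632
Step 2: EPC = 632 / 10 = 63.2 ends/cm

63.2 ends/cm


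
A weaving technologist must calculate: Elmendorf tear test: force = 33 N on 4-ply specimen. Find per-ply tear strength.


Formula: Per-ply strength = Total force / Number of plies
Per-ply = 33 N / 4
Per-ply = 8.25 N

8.25 N


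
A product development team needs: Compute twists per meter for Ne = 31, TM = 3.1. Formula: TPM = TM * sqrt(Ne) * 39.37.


Formula: TPM = TM * sqrt(Ne) * 39.37
Step 1: sqrt(Ne) = sqrt(31) = 5.5678
Step 2: TM * sqrt(Ne) = 3.1 * 5.5678 = 17.2602
Step 3: TPM = 17.2602 * 39.37 = 680 twists/m

680 twists/m


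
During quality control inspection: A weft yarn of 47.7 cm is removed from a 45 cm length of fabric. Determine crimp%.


Formula: Crimp% = ((L_yarn - L_fabric) / L_fabric) * 100
Step 1: Extension = 47.7 - 45 = 2.7 cm
Step 2: Crimp% = (2.7 / 45) * 100
Step 3: Crimp% = 0.06 * 100 = 6.0%

6.0%


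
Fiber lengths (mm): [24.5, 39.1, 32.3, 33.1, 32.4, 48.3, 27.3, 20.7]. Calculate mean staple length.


Formula: Mean = sum of lengths / count
Sum = 24.5 + 39.1 + 32.3 + 33.1 + 32.4 + 48.3 + 27.3 + 20.7
Sum = 257.7 mm
Mean = 257.7 / 8 = 32.21 mm

32.21 mm


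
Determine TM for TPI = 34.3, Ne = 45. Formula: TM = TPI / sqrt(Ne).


Formula: TM = TPI / sqrt(Ne)
Step 1: sqrt(Ne) = sqrt(45) = 6.7082
Step 2: TM = 34.3 / 6.7082 = 5.11

5.11 TM


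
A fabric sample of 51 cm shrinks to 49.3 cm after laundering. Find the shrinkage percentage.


Formula: Shrinkage% = ((L_before - L_after) / L_before) * 100
Step 1: Shrinkage = 51 - 49.3 = 1.7 cm
Step 2: Shrinkage% = (1.7 / 51) * 100
Step 3: Shrinkage% = 0.033333 * 100 = 3.3333% ≈ 3.3%

3.3%


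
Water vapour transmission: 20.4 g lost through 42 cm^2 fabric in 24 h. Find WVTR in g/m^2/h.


Formula: WVTR = mass_loss / (area * time)
Step 1: Convert area: 42 cm^2 = 0.0042 m^2
Step 2: WVTR = 20.4 g / (0.0042 m^2 * 24 h)
Step 3: WVTR = 20.4 / 0.1008 = 202.4 g/m^2/h

202.4 g/m^2/h


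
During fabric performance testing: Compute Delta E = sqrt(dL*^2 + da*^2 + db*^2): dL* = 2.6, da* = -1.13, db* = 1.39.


Formula: Delta E = sqrt(dL*^2 + da*^2 + db*^2)
Step 1: dL*^2 = 2.6^2 = 6.76
Step 2: da*^2 = (-1.13)^2 = 1.2769
Step 3: db*^2 = 1.39^2 = 1.9321
Step 4: Sum = 6.76 + 1.2769 + 1.9321 = 9.969
Step 5: Delta E = sqrt(9.969) = 3.16

3.16 Delta E


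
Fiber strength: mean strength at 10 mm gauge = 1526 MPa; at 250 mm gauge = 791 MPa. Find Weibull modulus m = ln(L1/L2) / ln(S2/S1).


Formula: m = ln(L1/L2) / ln(S2/S1)
Step 1: ln(L1/L2) = ln(10/250) = -3.21888
Step 2: S2/S1 = 791/1526 = 0.51835
Step 3: ln(S2/S1) = ln(0.51835) = -0.65710
Step 4: m = -3.21888 / -0.65710 = 4.90

4.90 (Weibull m)


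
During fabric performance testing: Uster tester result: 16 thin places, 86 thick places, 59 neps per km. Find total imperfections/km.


Formula: Total = thin places + thick places + neps
Total = 16 + 86 + 59
Total = 161 imperfections/km

161 imperfections/km


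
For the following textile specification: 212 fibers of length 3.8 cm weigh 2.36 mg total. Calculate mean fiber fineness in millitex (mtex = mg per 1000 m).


Formula: fineness (mtex) = mass (mg) / total length (km) = (mass_mg / total_length_m) * 1000
Step 1: Convert fiber length: 3.8 cm = 0.038 m
Step 2: Total fiber length = 212 * 0.038 = 8.056 m
Step 3: Linear density = 2.36 mg / 8.056 m = 0.2929 mg/m
Step 4: fineness = 0.2929 * 1000 = 292.9 mtex

292.9 mtex


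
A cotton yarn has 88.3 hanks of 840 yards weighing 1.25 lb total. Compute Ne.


Formula: Ne = hanks / mass_lb
Substituting: Ne = 88.3 / 1.25
Ne = 70.6

70.6 Ne


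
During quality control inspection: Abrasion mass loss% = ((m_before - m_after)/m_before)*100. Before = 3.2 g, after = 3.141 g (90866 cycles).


Formula: Mass loss% = ((m_before - m_after) / m_before) * 100
Step 1: Mass loss = 3.2 - 3.141 = 0.059 g
Step 2: Ratio = 0.059 / 3.2 = 0.0184375
Step 3: Mass loss% = 0.0184375 * 100 = 1.84375% ≈ 1.84%

1.84%


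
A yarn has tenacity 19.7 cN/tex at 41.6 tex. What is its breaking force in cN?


Formula: Breaking force = Tenacity * Linear density
F = 19.7 cN/tex * 41.6 tex
F = 819.52 cN

819.52 cN


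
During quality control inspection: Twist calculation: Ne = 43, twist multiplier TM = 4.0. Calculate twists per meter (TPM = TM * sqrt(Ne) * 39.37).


Formula: TPM = TM * sqrt(Ne) * 39.37
Step 1: sqrt(Ne) = sqrt(43) = 6.5574
Step 2: TM * sqrt(Ne) = 4.0 * 6.5574 = 26.2296
Step 3: TPM = 26.2296 * 39.37 = 1033 twists/m

1033 twists/m


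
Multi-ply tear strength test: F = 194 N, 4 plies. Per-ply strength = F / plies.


Formula: Per-ply strength = Total force / Number of plies
Per-ply = 194 N / 4
Per-ply = 48.5 N

48.5 N


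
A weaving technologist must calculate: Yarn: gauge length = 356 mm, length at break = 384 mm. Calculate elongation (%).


Formula: Elongation (%) = ((L_break - L0) / L0) * 100
Step 1: Extension = 384 - 356 = 28 mm
Step 2: Elongation = (28 / 356) * 100
Step 3: Elongation = 0.078652 * 100 = 7.8652% ≈ 7.9%

7.9%


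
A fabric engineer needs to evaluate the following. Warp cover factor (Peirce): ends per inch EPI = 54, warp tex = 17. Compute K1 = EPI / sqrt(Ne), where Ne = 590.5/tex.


Formula: K1 = EPI / sqrt(Ne), with Ne = 590.5 / tex_warp
Step 1: Ne = 590.5 / 17 = 34.735
Step 2: sqrt(Ne) = sqrt(34.735) = 5.8936
Step 3: K1 = 54 / 5.8936 = 9.2

9.2


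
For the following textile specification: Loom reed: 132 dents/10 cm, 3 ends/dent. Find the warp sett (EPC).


Formula: EPC = (dents per 10 cm * ends per dent) / 10
Step 1: Total ends per 10 cm = 132 * 3 = 396
Step 2: EPC = 396 / 10 = 39.6 ends/cm

39.6 ends/cm


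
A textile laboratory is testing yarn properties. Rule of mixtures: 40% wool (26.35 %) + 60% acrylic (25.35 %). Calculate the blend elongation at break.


Formula: Blend property = (fraction_A * property_A) + (fraction_B * property_B)
Step 1: Contribution A = 40/100 * 26.35 % = 10.54 %
Step 2: Contribution B = 60/100 * 25.35 % = 15.21 %
Step 3: Blend elongation at break = 10.54 + 15.21 = 25.75 %

25.75 %


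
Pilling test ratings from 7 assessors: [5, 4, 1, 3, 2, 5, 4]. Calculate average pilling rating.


Formula: Mean = sum / count
Sum = 5 + 4 + 1 + 3 + 2 + 5 + 4 = 24
Mean = 24 / 7 = 3.4

3.4


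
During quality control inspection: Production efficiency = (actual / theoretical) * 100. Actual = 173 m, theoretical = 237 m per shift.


Formula: Efficiency% = (Actual output / Theoretical output) * 100
Efficiency% = (173 / 237) * 100
Efficiency% = 0.729958 * 100 = 72.9958% ≈ 73.0%

73.0%


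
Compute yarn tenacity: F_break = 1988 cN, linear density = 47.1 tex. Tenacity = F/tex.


Formula: Tenacity = Breaking force / Linear density
Tenacity = 1988 cN / 47.1 tex
Tenacity = 42.21 cN/tex

42.21 cN/tex


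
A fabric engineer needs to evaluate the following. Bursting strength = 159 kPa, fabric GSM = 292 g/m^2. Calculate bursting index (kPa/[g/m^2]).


Formula: Bursting Index = Bursting Strength / Fabric GSM
BI = 159 kPa / 292 g/m^2
BI = 0.545 kPa/(g/m^2)

0.545 kPa/(g/m^2)


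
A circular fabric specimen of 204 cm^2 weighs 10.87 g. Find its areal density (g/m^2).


Formula: GSM = mass_g / area_m2
Step 1: Convert area: 204 cm^2 = 204 / 10000 = 0.0204 m^2
Step 2: GSM = 10.87 g / 0.0204 m^2 = 532.8 g/m^2

532.8 g/m^2


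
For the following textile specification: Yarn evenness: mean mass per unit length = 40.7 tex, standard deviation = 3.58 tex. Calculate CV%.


Formula: CV% = (standard deviation / mean) * 100
Step 1: Ratio = 3.58 / 40.7 = 0.087961
Step 2: CV% = 0.087961 * 100 = 8.7961% ≈ 8.8%

8.8%


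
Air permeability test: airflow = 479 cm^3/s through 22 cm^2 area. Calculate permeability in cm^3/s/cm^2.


Formula: Air Permeability = Airflow / Test Area
AP = 479 cm^3/s / 22 cm^2
AP = 21.8 cm^3/s/cm^2

21.8 cm^3/s/cm^2


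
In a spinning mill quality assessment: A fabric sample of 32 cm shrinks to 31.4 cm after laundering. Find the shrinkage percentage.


Formula: Shrinkage% = ((L_before - L_after) / L_before) * 100
Step 1: Shrinkage = 32 - 31.4 = 0.6 cm
Step 2: Shrinkage% = (0.6 / 32) * 100
Step 3: Shrinkage% = 0.01875 * 100 = 1.875% ≈ 1.9%

1.9%


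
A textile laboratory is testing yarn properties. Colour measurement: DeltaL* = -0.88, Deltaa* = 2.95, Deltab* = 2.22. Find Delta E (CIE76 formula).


Formula: Delta E = sqrt(dL*^2 + da*^2 + db*^2)
Step 1: dL*^2 = (-0.88)^2 = 0.7744
Step 2: da*^2 = 2.95^2 = 8.7025
Step 3: db*^2 = 2.22^2 = 4.9284
Step 4: Sum = 0.7744 + 8.7025 + 4.9284 = 14.4053
Step 5: Delta E = sqrt(14.4053) = 3.8

3.8 Delta E


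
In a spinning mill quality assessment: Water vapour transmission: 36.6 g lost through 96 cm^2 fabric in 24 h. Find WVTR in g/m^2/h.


Formula: WVTR = mass_loss / (area * time)
Step 1: Convert area: 96 cm^2 = 0.0096 m^2
Step 2: WVTR = 36.6 g / (0.0096 m^2 * 24 h)
Step 3: WVTR = 36.6 / 0.2304 = 158.9 g/m^2/h

158.9 g/m^2/h


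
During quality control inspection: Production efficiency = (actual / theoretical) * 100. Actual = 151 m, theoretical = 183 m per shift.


Formula: Efficiency% = (Actual output / Theoretical output) * 100
Efficiency% = (151 / 183) * 100
Efficiency% = 0.825137 * 100 = 82.5137% ≈ 82.5%

82.5%


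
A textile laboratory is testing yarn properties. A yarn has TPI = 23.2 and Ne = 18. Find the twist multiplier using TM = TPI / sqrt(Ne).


Formula: TM = TPI / sqrt(Ne)
Step 1: sqrt(Ne) = sqrt(18) = 4.2426
Step 2: TM = 23.2 / 4.2426 = 5.47

5.47 TM


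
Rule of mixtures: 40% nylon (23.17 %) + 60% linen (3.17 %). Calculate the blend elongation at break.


Formula: Blend property = (fraction_A * property_A) + (fraction_B * property_B)
Step 1: Contribution A = 40/100 * 23.17 % = 9.268 %
Step 2: Contribution B = 60/100 * 3.17 % = 1.902 %
Step 3: Blend elongation at break = 9.268 + 1.902 = 11.17 %

11.17 %


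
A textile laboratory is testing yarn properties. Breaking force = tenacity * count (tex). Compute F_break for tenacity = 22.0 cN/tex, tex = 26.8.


Formula: Breaking force = Tenacity * Linear density
F = 22.0 cN/tex * 26.8 tex
F = 589.60 cN

589.60 cN


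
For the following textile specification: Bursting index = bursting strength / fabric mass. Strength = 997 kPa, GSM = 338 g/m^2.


Formula: Bursting Index = Bursting Strength / Fabric GSM
BI = 997 kPa / 338 g/m^2
BI = 2.950 kPa/(g/m^2)

2.950 kPa/(g/m^2)


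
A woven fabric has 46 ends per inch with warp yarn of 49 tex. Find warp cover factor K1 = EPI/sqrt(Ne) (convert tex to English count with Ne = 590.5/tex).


Formula: K1 = EPI / sqrt(Ne), with Ne = 590.5 / tex_warp
Step 1: Ne = 590.5 / 49 = 12.051
Step 2: sqrt(Ne) = sqrt(12.051) = 3.4715
Step 3: K1 = 46 / 3.4715 = 13.3

13.3


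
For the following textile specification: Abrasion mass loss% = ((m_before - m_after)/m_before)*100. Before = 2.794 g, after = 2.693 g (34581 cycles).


Formula: Mass loss% = ((m_before - m_after) / m_before) * 100
Step 1: Mass loss = 2.794 - 2.693 = 0.101 g
Step 2: Ratio = 0.101 / 2.794 = 0.0361489
Step 3: Mass loss% = 0.0361489 * 100 = 3.61489% ≈ 3.61%

3.61%


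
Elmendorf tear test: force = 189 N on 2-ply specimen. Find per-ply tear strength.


Formula: Per-ply strength = Total force / Number of plies
Per-ply = 189 N / 2
Per-ply = 94.5 N

94.5 N


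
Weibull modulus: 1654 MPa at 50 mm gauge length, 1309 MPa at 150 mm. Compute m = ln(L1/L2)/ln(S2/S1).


Formula: m = ln(L1/L2) / ln(S2/S1)
Step 1: ln(L1/L2) = ln(50/150) = -1.09861
Step 2: S2/S1 = 1309/1654 = 0.79141
Step 3: ln(S2/S1) = ln(0.79141) = -0.23394
Step 4: m = -1.09861 / -0.23394 = 4.70

4.70 (Weibull m)


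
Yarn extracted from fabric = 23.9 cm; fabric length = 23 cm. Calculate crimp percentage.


Formula: Crimp% = ((L_yarn - L_fabric) / L_fabric) * 100
Step 1: Extension = 23.9 - 23 = 0.9 cm
Step 2: Crimp% = (0.9 / 23) * 100
Step 3: Crimp% = 0.03913 * 100 = 3.913% ≈ 3.9%

3.9%


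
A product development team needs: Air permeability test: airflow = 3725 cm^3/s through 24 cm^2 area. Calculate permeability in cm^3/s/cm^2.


Formula: Air Permeability = Airflow / Test Area
AP = 3725 cm^3/s / 24 cm^2
AP = 155.2 cm^3/s/cm^2

155.2 cm^3/s/cm^2


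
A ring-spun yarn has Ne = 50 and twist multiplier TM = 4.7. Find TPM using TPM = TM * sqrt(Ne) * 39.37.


Formula: TPM = TM * sqrt(Ne) * 39.37
Step 1: sqrt(Ne) = sqrt(50) = 7.0711
Step 2: TM * sqrt(Ne) = 4.7 * 7.0711 = 33.2342
Step 3: TPM = 33.2342 * 39.37 = 1308 twists/m

1308 twists/m


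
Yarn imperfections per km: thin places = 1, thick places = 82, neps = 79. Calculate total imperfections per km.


Formula: Total = thin places + thick places + neps
Total = 1 + 82 + 79
Total = 162 imperfections/km

162 imperfections/km


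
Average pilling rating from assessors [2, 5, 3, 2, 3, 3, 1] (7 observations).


Formula: Mean = sum / count
Sum = 2 + 5 + 3 + 2 + 3 + 3 + 1 = 19
Mean = 19 / 7 = 2.7

2.7


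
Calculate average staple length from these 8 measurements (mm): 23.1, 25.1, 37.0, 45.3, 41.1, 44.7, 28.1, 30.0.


Formula: Mean = sum of lengths / count
Sum = 23.1 + 25.1 + 37.0 + 45.3 + 41.1 + 44.7 + 28.1 + 30.0
Sum = 274.4 mm
Mean = 274.4 / 8 = 34.30 mm

34.30 mm
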